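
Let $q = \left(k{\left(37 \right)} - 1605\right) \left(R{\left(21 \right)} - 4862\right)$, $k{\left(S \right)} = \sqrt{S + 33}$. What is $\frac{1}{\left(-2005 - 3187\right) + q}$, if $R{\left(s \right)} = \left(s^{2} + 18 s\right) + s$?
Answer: $\frac{3225059}{20801444930022} + \frac{2011 \sqrt{70}}{20801444930022} \approx 1.5585 \cdot 10^{-7}$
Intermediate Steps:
$R{\left(s \right)} = s^{2} + 19 s$
$k{\left(S \right)} = \sqrt{33 + S}$
$q = 6455310 - 4022 \sqrt{70}$ ($q = \left(\sqrt{33 + 37} - 1605\right) \left(21 \left(19 + 21\right) - 4862\right) = \left(\sqrt{70} - 1605\right) \left(21 \cdot 40 - 4862\right) = \left(-1605 + \sqrt{70}\right) \left(840 - 4862\right) = \left(-1605 + \sqrt{70}\right) \left(-4022\right) = 6455310 - 4022 \sqrt{70} \approx 6.4217 \cdot 10^{6}$)
$\frac{1}{\left(-2005 - 3187\right) + q} = \frac{1}{\left(-2005 - 3187\right) + \left(6455310 - 4022 \sqrt{70}\right)} = \frac{1}{-5192 + \left(6455310 - 4022 \sqrt{70}\right)} = \frac{1}{6450118 - 4022 \sqrt{70}}$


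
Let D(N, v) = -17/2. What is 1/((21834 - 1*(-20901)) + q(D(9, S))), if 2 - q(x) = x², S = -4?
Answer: 4/170659 ≈ 2.3439e-5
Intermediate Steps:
D(N, v) = -17/2 (D(N, v) = -17*½ = -17/2)
q(x) = 2 - x²
1/((21834 - 1*(-20901)) + q(D(9, S))) = 1/((21834 - 1*(-20901)) + (2 - (-17/2)²)) = 1/((21834 + 20901) + (2 - 1*289/4)) = 1/(42735 + (2 - 289/4)) = 1/(42735 - 281/4) = 1/(170659/4) = 4/170659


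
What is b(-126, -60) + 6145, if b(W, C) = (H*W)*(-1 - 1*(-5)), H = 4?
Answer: 4129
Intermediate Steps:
b(W, C) = 16*W (b(W, C) = (4*W)*(-1 - 1*(-5)) = (4*W)*(-1 + 5) = (4*W)*4 = 16*W)
b(-126, -60) + 6145 = 16*(-126) + 6145 = -2016 + 6145 = 4129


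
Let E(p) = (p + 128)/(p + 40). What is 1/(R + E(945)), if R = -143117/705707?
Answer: 695121395/616253366 ≈ 1.1280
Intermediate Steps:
E(p) = (128 + p)/(40 + p)
R = -143117/705707 (R = -143117*1/705707 = -143117/705707 ≈ -0.20280)
1/(R + E(945)) = 1/(-143117/705707 + (128 + 945)/(40 + 945)) = 1/(-143117/705707 + 1073/985) = 1/(616253366/695121395) = 695121395/616253366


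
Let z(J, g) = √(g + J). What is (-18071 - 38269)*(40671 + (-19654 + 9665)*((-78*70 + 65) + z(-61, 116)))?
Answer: -3038490906840 + 562780260*√55 ≈ -3.0343e+12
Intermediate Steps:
z(J, g) = √(J + g)
(-18071 - 38269)*(40671 + (-19654 + 9665)*((-78*70 + 65) + z(-61, 116))) = (-18071 - 38269)*(40671 + (-19654 + 9665)*((-78*70 + 65) + √(-61 + 116))) = -56340*(40671 - 9989*((-5460 + 65) + √55)) = -56340*(40671 - 9989*(-5395 + √55)) = -56340*(40671 + (53890655 - 9989*√55)) = -56340*(53931326 - 9989*√55) = -3038490906840 + 562780260*√55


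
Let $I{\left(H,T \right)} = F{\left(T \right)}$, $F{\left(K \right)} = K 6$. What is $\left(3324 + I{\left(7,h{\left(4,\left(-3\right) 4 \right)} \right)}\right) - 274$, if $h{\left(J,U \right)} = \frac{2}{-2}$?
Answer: $3044$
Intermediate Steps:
$h{\left(J,U \right)} = -1$ ($h{\left(J,U \right)} = 2 \left(- \frac{1}{2}\right) = -1$)
$F{\left(K \right)} = 6 K$
$I{\left(H,T \right)} = 6 T$
$\left(3324 + I{\left(7,h{\left(4,\left(-3\right) 4 \right)} \right)}\right) - 274 = \left(3324 + 6 \left(-1\right)\right) - 274 = \left(3324 - 6\right) - 274 = 3318 - 274 = 3044$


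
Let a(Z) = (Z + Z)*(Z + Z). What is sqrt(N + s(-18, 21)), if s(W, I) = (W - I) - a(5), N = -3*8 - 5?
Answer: 2*I*sqrt(42) ≈ 12.961*I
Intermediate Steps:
N = -29 (N = -24 - 5 = -29)
a(Z) = 4*Z**2 (a(Z) = (2*Z)*(2*Z) = 4*Z**2)
s(W, I) = -100 + W - I (s(W, I) = (W - I) - 4*5**2 = (W - I) - 4*25 = (W - I) - 1*100 = (W - I) - 100 = -100 + W - I)
sqrt(N + s(-18, 21)) = sqrt(-29 + (-100 - 18 - 1*21)) = sqrt(-29 + (-100 - 18 - 21)) = sqrt(-29 - 139) = sqrt(-168) = 2*I*sqrt(42)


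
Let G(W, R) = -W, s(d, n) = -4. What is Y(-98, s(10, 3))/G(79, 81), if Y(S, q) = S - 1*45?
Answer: 143/79 ≈ 1.8101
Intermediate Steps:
Y(S, q) = -45 + S (Y(S, q) = S - 45 = -45 + S)
Y(-98, s(10, 3))/G(79, 81) = (-45 - 98)/((-1*79)) = -143/(-79) = -143*(-1/79) = 143/79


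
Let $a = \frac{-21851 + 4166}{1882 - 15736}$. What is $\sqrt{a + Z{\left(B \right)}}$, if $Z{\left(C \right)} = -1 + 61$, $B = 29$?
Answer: $\frac{35 \sqrt{1066758}}{4618} \approx 7.8279$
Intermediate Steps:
$Z{\left(C \right)} = 60$
$a = \frac{5895}{4618}$ ($a = - \frac{17685}{-13854} = \left(-17685\right) \left(- \frac{1}{13854}\right) = \frac{5895}{4618} \approx 1.2765$)
$\sqrt{a + Z{\left(B \right)}} = \sqrt{\frac{5895}{4618} + 60} = \sqrt{\frac{282975}{4618}} = \frac{35 \sqrt{1066758}}{4618}$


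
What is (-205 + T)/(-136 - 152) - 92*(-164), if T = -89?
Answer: 724273/48 ≈ 15089.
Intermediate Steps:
(-205 + T)/(-136 - 152) - 92*(-164) = (-205 - 89)/(-136 - 152) - 92*(-164) = -294/(-288) + 15088 = -294*(-1/288) + 15088 = 49/48 + 15088 = 724273/48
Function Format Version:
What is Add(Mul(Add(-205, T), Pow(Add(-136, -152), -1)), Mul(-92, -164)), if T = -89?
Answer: Rational(724273, 48) ≈ 15089.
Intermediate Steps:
Add(Mul(Add(-205, T), Pow(Add(-136, -152), -1)), Mul(-92, -164)) = Add(Mul(Add(-205, -89), Pow(Add(-136, -152), -1)), Mul(-92, -164)) = Add(Mul(-294, Pow(-288, -1)), 15088) = Add(Mul(-294, Rational(-1, 288)), 15088) = Add(Rational(49, 48), 15088) = Rational(724273, 48)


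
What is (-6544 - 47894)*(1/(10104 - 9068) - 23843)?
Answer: 672345963993/518 ≈ 1.2980e+9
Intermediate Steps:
(-6544 - 47894)*(1/(10104 - 9068) - 23843) = -54438*(1/1036 - 23843) = -54438*(-24701347/1036) = 672345963993/518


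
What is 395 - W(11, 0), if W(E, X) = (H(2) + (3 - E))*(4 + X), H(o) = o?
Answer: 419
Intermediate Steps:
W(E, X) = (4 + X)*(5 - E) (W(E, X) = (2 + (3 - E))*(4 + X) = (5 - E)*(4 + X) = (4 + X)*(5 - E))
395 - W(11, 0) = 395 - (20 - 4*11 + 5*0 - 1*11*0) = 395 - (20 - 44 + 0 + 0) = 395 - 1*(-24) = 395 + 24 = 419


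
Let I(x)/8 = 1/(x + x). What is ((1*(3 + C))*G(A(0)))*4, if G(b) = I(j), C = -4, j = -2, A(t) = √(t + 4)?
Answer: 8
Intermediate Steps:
A(t) = √(4 + t)
I(x) = 4/x (I(x) = 8/(x + x) = 8/((2*x)) = 8*(1/(2*x)) = 4/x)
G(b) = -2 (G(b) = 4/(-2) = 4*(-½) = -2)
((1*(3 + C))*G(A(0)))*4 = ((1*(3 - 4))*(-2))*4 = ((1*(-1))*(-2))*4 = -1*(-2)*4 = 2*4 = 8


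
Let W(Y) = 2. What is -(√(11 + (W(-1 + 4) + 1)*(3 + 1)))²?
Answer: -23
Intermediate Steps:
-(√(11 + (W(-1 + 4) + 1)*(3 + 1)))² = -(√(11 + (2 + 1)*(3 + 1)))² = -(√(11 + 3*4))² = -(√(11 + 12))² = -(√23)² = -1*23 = -23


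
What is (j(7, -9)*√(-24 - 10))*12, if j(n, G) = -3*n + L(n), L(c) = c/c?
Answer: -240*I*√34 ≈ -1399.4*I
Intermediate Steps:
L(c) = 1
j(n, G) = 1 - 3*n (j(n, G) = -3*n + 1 = 1 - 3*n)
(j(7, -9)*√(-24 - 10))*12 = ((1 - 3*7)*√(-24 - 10))*12 = ((1 - 21)*√(-34))*12 = -20*I*√34*12 = -240*I*√34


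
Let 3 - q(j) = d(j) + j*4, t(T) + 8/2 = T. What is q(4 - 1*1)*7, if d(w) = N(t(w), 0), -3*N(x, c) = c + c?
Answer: -63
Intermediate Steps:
t(T) = -4 + T
N(x, c) = -2*c/3 (N(x, c) = -(c + c)/3 = -2*c/3)
d(w) = 0 (d(w) = -⅔*0 = 0)
q(j) = 3 - 4*j (q(j) = 3 - (0 + j*4) = 3 - (0 + 4*j) = 3 - 4*j)
q(4 - 1*1)*7 = (3 - 4*(4 - 1*1))*7 = (3 - 4*(4 - 1))*7 = (3 - 4*3)*7 = (3 - 12)*7 = -9*7 = -63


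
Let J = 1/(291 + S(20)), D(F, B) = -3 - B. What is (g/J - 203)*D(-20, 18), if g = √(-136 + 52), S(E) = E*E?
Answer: 4263 - 29022*I*√21 ≈ 4263.0 - 1.33e+5*I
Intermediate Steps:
S(E) = E²
J = 1/691 (J = 1/(291 + 20²) = 1/(291 + 400) = 1/691 ≈ 0.0014472)
g = 2*I*√21 (g = √(-84) = 2*I*√21 ≈ 9.1651*I)
(g/J - 203)*D(-20, 18) = ((2*I*√21)/(1/691) - 203)*(-3 - 1*18) = ((2*I*√21)*691 - 203)*(-3 - 18) = (1382*I*√21 - 203)*(-21) = (-203 + 1382*I*√21)*(-21) = 4263 - 29022*I*√21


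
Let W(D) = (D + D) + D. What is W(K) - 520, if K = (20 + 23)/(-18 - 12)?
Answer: -5243/10 ≈ -524.30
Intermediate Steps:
K = -43/30 (K = 43/(-30) = 43*(-1/30) = -43/30 ≈ -1.4333)
W(D) = 3*D (W(D) = 2*D + D = 3*D)
W(K) - 520 = 3*(-43/30) - 520 = -43/10 - 520 = -5243/10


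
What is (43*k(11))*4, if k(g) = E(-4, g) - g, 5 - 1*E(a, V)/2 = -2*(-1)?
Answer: -860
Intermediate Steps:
E(a, V) = 6 (E(a, V) = 10 - (-4)*(-1) = 10 - 2*2 = 10 - 4 = 6)
k(g) = 6 - g
(43*k(11))*4 = (43*(6 - 1*11))*4 = (43*(6 - 11))*4 = (43*(-5))*4 = -215*4 = -860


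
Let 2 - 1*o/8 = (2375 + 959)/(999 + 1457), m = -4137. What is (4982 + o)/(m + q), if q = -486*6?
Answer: -1531052/2165271 ≈ -0.70710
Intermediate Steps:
o = 1578/307 (o = 16 - 8*(2375 + 959)/(999 + 1457) = 16 - 26672/2456 = 16 - 8*1667/1228 = 16 - 3334/307 = 1578/307 ≈ 5.1401)
q = -2916
(4982 + o)/(m + q) = (4982 + 1578/307)/(-4137 - 2916) = (1531052/307)/(-7053) = (1531052/307)*(-1/7053) = -1531052/2165271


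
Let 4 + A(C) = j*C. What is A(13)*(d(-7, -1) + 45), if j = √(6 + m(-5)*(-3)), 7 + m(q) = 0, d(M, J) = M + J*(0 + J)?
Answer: -156 + 1521*√3 ≈ 2478.4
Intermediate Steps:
d(M, J) = M + J² (d(M, J) = M + J*J = M + J²)
m(q) = -7 (m(q) = -7 + 0 = -7)
j = 3*√3 (j = √(6 - 7*(-3)) = √(6 + 21) = √27 = 3*√3 ≈ 5.1962)
A(C) = -4 + 3*C*√3 (A(C) = -4 + (3*√3)*C = -4 + 3*C*√3)
A(13)*(d(-7, -1) + 45) = (-4 + 3*13*√3)*((-7 + (-1)²) + 45) = (-4 + 39*√3)*((-7 + 1) + 45) = (-4 + 39*√3)*(-6 + 45) = (-4 + 39*√3)*39 = -156 + 1521*√3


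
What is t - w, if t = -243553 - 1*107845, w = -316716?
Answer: -34682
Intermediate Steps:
t = -351398 (t = -243553 - 107845 = -351398)
t - w = -351398 - 1*(-316716) = -351398 + 316716 = -34682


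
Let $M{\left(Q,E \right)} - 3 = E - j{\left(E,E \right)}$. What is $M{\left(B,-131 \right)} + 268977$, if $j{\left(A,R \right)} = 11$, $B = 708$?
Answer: $268838$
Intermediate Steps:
$M{\left(Q,E \right)} = -8 + E$ ($M{\left(Q,E \right)} = 3 + \left(E - 11\right) = 3 + \left(-11 + E\right) = -8 + E$)
$M{\left(B,-131 \right)} + 268977 = \left(-8 - 131\right) + 268977 = -139 + 268977 = 268838$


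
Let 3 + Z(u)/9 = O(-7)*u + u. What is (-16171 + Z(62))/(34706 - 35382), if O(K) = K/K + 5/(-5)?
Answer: 3910/169 ≈ 23.136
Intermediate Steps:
O(K) = 0 (O(K) = 1 + 5*(-1/5) = 1 - 1 = 0)
Z(u) = -27 + 9*u (Z(u) = -27 + 9*(0*u + u) = -27 + 9*(0 + u) = -27 + 9*u)
(-16171 + Z(62))/(34706 - 35382) = (-16171 + (-27 + 9*62))/(34706 - 35382) = (-16171 + (-27 + 558))/(-676) = (-16171 + 531)*(-1/676) = -15640*(-1/676) = 3910/169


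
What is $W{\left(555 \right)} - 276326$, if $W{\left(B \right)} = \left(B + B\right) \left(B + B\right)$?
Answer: $955774$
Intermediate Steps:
$W{\left(B \right)} = 4 B^{2}$ ($W{\left(B \right)} = 2 B 2 B = 4 B^{2}$)
$W{\left(555 \right)} - 276326 = 4 \cdot 555^{2} - 276326 = 4 \cdot 308025 - 276326 = 1232100 - 276326 = 955774$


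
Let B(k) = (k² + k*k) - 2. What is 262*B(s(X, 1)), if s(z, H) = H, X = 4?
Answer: 0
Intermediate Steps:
B(k) = -2 + 2*k² (B(k) = (k² + k²) - 2 = 2*k² - 2 = -2 + 2*k²)
262*B(s(X, 1)) = 262*(-2 + 2*1²) = 262*(-2 + 2*1) = 262*(-2 + 2) = 262*0 = 0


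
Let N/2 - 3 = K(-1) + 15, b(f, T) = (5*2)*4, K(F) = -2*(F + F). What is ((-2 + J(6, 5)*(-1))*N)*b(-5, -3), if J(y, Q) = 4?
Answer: -10560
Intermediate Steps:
K(F) = -4*F
b(f, T) = 40 (b(f, T) = 10*4 = 40)
N = 44 (N = 6 + 2*(-4*(-1) + 15) = 6 + 2*(4 + 15) = 6 + 2*19 = 6 + 38 = 44)
((-2 + J(6, 5)*(-1))*N)*b(-5, -3) = ((-2 + 4*(-1))*44)*40 = ((-2 - 4)*44)*40 = -6*44*40 = -264*40 = -10560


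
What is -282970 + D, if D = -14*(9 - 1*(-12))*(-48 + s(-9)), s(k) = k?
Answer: -266212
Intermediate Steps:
D = 16758 (D = -14*(9 - 1*(-12))*(-48 - 9) = -14*(9 + 12)*(-57) = -294*(-57) = -14*(-1197) = 16758)
-282970 + D = -282970 + 16758 = -266212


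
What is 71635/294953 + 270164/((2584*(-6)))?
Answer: -1155515489/67249284 ≈ -17.183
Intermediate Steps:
71635/294953 + 270164/((2584*(-6))) = 71635*(1/294953) + 270164/(-15504) = 71635/294953 + 270164*(-1/15504) = 71635/294953 - 3973/228 = -1155515489/67249284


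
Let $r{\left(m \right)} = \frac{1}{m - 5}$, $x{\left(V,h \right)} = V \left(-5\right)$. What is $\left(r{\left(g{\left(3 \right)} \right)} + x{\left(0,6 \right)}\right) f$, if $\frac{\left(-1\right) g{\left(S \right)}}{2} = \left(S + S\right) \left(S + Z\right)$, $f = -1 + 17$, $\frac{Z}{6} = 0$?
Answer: $- \frac{16}{41} \approx -0.39024$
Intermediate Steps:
$Z = 0$ ($Z = 6 \cdot 0 = 0$)
$f = 16$
$x{\left(V,h \right)} = - 5 V$
$g{\left(S \right)} = - 4 S^{2}$ ($g{\left(S \right)} = - 2 \left(S + S\right) \left(S + 0\right) = - 2 \cdot 2 S S = - 2 \cdot 2 S^{2} = - 4 S^{2}$)
$r{\left(m \right)} = \frac{1}{-5 + m}$
$\left(r{\left(g{\left(3 \right)} \right)} + x{\left(0,6 \right)}\right) f = \left(\frac{1}{-5 - 4 \cdot 3^{2}} - 0\right) 16 = \left(\frac{1}{-5 - 36} + 0\right) 16 = \left(\frac{1}{-41} + 0\right) 16 = \left(- \frac{1}{41} + 0\right) 16 = \left(- \frac{1}{41}\right) 16 = - \frac{16}{41}$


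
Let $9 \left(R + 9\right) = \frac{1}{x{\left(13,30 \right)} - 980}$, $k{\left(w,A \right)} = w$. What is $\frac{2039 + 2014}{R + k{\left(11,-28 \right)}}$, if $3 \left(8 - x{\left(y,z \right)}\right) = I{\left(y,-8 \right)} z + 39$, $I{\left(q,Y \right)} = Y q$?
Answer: $\frac{2006235}{991} \approx 2024.5$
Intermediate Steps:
$x{\left(y,z \right)} = -5 + \frac{8 y z}{3}$ ($x{\left(y,z \right)} = 8 - \frac{- 8 y z + 39}{3} = 8 - \frac{39 - 8 y z}{3} = 8 + \left(-13 + \frac{8 y z}{3}\right) = -5 + \frac{8 y z}{3}$)
$R = - \frac{4454}{495}$ ($R = -9 + \frac{1}{9 \left(\left(-5 + \frac{8}{3} \cdot 13 \cdot 30\right) - 980\right)} = -9 + \frac{1}{9 \left(\left(-5 + 1040\right) - 980\right)} = -9 + \frac{1}{9 \left(1035 - 980\right)} = -9 + \frac{1}{9 \cdot 55} = -9 + \frac{1}{9} \cdot \frac{1}{55} = -9 + \frac{1}{495} = - \frac{4454}{495} \approx -8.998$)
$\frac{2039 + 2014}{R + k{\left(11,-28 \right)}} = \frac{2039 + 2014}{- \frac{4454}{495} + 11} = \frac{4053}{\frac{991}{495}} = 4053 \cdot \frac{495}{991} = \frac{2006235}{991}$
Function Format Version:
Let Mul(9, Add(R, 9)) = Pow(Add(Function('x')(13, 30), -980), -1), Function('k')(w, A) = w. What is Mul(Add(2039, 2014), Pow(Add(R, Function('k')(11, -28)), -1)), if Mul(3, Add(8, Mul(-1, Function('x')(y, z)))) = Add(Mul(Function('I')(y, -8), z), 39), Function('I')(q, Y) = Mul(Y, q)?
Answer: Rational(2006235, 991) ≈ 2024.5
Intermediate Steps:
Function('x')(y, z) = Add(-5, Mul(Rational(8, 3), y, z)) (Function('x')(y, z) = Add(8, Mul(Rational(-1, 3), Add(Mul(Mul(-8, y), z), 39))) = Add(8, Mul(Rational(-1, 3), Add(Mul(-8, y, z), 39))) = Add(8, Mul(Rational(-1, 3), Add(39, Mul(-8, y, z)))) = Add(8, Add(-13, Mul(Rational(8, 3), y, z))) = Add(-5, Mul(Rational(8, 3), y, z)))
R = Rational(-4454, 495) (R = Add(-9, Mul(Rational(1, 9), Pow(Add(Add(-5, Mul(Rational(8, 3), 13, 30)), -980), -1))) = Add(-9, Mul(Rational(1, 9), Pow(Add(Add(-5, 1040), -980), -1))) = Add(-9, Mul(Rational(1, 9), Pow(Add(1035, -980), -1))) = Add(-9, Mul(Rational(1, 9), Pow(55, -1))) = Add(-9, Mul(Rational(1, 9), Rational(1, 55))) = Add(-9, Rational(1, 495)) = Rational(-4454, 495) ≈ -8.9980)
Mul(Add(2039, 2014), Pow(Add(R, Function('k')(11, -28)), -1)) = Mul(Add(2039, 2014), Pow(Add(Rational(-4454, 495), 11), -1)) = Mul(4053, Pow(Rational(991, 495), -1)) = Mul(4053, Rational(495, 991)) = Rational(2006235, 991)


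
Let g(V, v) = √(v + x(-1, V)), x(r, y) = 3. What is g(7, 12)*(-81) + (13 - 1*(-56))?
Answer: 69 - 81*√15 ≈ -244.71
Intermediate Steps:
g(V, v) = √(3 + v) (g(V, v) = √(v + 3) = √(3 + v))
g(7, 12)*(-81) + (13 - 1*(-56)) = √(3 + 12)*(-81) + (13 - 1*(-56)) = √15*(-81) + (13 + 56) = -81*√15 + 69 = 69 - 81*√15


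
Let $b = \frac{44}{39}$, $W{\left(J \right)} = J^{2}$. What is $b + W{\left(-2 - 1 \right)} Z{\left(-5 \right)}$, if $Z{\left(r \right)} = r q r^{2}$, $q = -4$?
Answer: $\frac{175544}{39} \approx 4501.1$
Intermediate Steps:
$Z{\left(r \right)} = - 4 r^{3}$ ($Z{\left(r \right)} = r \left(-4\right) r^{2} = - 4 r r^{2} = - 4 r^{3}$)
$b = \frac{44}{39}$ ($b = 44 \cdot \frac{1}{39} = \frac{44}{39} \approx 1.1282$)
$b + W{\left(-2 - 1 \right)} Z{\left(-5 \right)} = \frac{44}{39} + \left(-2 - 1\right)^{2} \left(- 4 \left(-5\right)^{3}\right) = \frac{44}{39} + \left(-3\right)^{2} \left(\left(-4\right) \left(-125\right)\right) = \frac{44}{39} + 9 \cdot 500 = \frac{44}{39} + 4500 = \frac{175544}{39}$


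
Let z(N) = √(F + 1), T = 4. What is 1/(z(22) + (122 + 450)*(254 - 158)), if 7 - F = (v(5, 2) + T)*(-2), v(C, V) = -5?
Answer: 9152/502554623 - √6/3015327738 ≈ 1.8210e-5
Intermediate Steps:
F = 5 (F = 7 - (-5 + 4)*(-2) = 7 - (-1)*(-2) = 7 - 1*2 = 7 - 2 = 5)
z(N) = √6 (z(N) = √(5 + 1) = √6)
1/(z(22) + (122 + 450)*(254 - 158)) = 1/(√6 + (122 + 450)*(254 - 158)) = 1/(√6 + 572*96) = 1/(√6 + 54912) = 1/(54912 + √6)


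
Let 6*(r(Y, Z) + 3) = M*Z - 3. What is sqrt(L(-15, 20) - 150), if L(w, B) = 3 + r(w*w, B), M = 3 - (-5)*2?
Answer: I*sqrt(3858)/6 ≈ 10.352*I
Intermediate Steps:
M = 13 (M = 3 - 1*(-10) = 3 + 10 = 13)
r(Y, Z) = -7/2 + 13*Z/6 (r(Y, Z) = -3 + (13*Z - 3)/6 = -3 + (-3 + 13*Z)/6 = -3 + (-1/2 + 13*Z/6) = -7/2 + 13*Z/6)
L(w, B) = -1/2 + 13*B/6 (L(w, B) = 3 + (-7/2 + 13*B/6) = -1/2 + 13*B/6)
sqrt(L(-15, 20) - 150) = sqrt((-1/2 + (13/6)*20) - 150) = sqrt((-1/2 + 130/3) - 150) = sqrt(257/6 - 150) = sqrt(-643/6) = I*sqrt(3858)/6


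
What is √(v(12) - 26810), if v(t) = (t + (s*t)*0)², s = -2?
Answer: I*√26666 ≈ 163.3*I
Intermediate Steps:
v(t) = t² (v(t) = (t - 2*t*0)² = (t + 0)² = t²)
√(v(12) - 26810) = √(12² - 26810) = √(144 - 26810) = √(-26666) = I*√26666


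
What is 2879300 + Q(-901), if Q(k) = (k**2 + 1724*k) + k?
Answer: 2136876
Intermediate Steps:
Q(k) = k**2 + 1725*k
2879300 + Q(-901) = 2879300 - 901*(1725 - 901) = 2879300 - 901*824 = 2879300 - 742424 = 2136876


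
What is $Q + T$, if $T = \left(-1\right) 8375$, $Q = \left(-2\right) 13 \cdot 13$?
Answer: $-8713$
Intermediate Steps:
$Q = -338$ ($Q = \left(-26\right) 13 = -338$)
$T = -8375$
$Q + T = -338 - 8375 = -8713$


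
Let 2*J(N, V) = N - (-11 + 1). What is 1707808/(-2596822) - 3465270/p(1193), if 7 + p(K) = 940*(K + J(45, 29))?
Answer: -1826332383574/496539633031 ≈ -3.6781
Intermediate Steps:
J(N, V) = 5 + N/2 (J(N, V) = (N - (-11 + 1))/2 = (N - 1*(-10))/2 = (N + 10)/2 = (10 + N)/2 = 5 + N/2)
p(K) = 25843 + 940*K (p(K) = -7 + 940*(K + (5 + (½)*45)) = -7 + 940*(K + (5 + 45/2)) = -7 + 940*(K + 55/2) = -7 + 940*(55/2 + K) = -7 + (25850 + 940*K) = 25843 + 940*K)
1707808/(-2596822) - 3465270/p(1193) = 1707808/(-2596822) - 3465270/(25843 + 940*1193) = 1707808*(-1/2596822) - 3465270/(25843 + 1121420) = -853904/1298411 - 3465270/1147263 = -853904/1298411 - 3465270*1/1147263 = -853904/1298411 - 1155090/382421 = -1826332383574/496539633031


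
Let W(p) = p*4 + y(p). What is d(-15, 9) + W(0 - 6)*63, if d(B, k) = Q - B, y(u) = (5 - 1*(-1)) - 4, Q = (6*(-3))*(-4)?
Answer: -1299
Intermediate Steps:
Q = 72 (Q = -18*(-4) = 72)
y(u) = 2 (y(u) = (5 + 1) - 4 = 6 - 4 = 2)
W(p) = 2 + 4*p (W(p) = p*4 + 2 = 4*p + 2 = 2 + 4*p)
d(B, k) = 72 - B
d(-15, 9) + W(0 - 6)*63 = (72 - 1*(-15)) + (2 + 4*(0 - 6))*63 = (72 + 15) + (2 + 4*(-6))*63 = 87 + (2 - 24)*63 = 87 - 22*63 = 87 - 1386 = -1299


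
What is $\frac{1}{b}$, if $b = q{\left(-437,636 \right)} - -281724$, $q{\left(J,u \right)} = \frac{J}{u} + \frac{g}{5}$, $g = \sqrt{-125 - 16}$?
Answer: $\frac{2848898829300}{802601216344652161} - \frac{2022480 i \sqrt{141}}{802601216344652161} \approx 3.5496 \cdot 10^{-6} - 2.9922 \cdot 10^{-11} i$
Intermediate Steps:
$g = i \sqrt{141}$ ($g = \sqrt{-141} = i \sqrt{141} \approx 11.874 i$)
$q{\left(J,u \right)} = \frac{J}{u} + \frac{i \sqrt{141}}{5}$
$b = \frac{179176027}{636} + \frac{i \sqrt{141}}{5}$ ($b = \left(- \frac{437}{636} + \frac{i \sqrt{141}}{5}\right) - -281724 = \left(\left(-437\right) \frac{1}{636} + \frac{i \sqrt{141}}{5}\right) + 281724 = \left(- \frac{437}{636} + \frac{i \sqrt{141}}{5}\right) + 281724 = \frac{179176027}{636} + \frac{i \sqrt{141}}{5} \approx 2.8172 \cdot 10^{5} + 2.3749 i$)
$\frac{1}{b} = \frac{1}{\frac{179176027}{636} + \frac{i \sqrt{141}}{5}}$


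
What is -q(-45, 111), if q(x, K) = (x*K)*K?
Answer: 554445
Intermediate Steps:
q(x, K) = x*K² (q(x, K) = (K*x)*K = x*K²)
-q(-45, 111) = -(-45)*111² = -(-45)*12321 = -1*(-554445) = 554445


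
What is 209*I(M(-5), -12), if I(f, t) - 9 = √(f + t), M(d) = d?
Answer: 1881 + 209*I*√17 ≈ 1881.0 + 861.73*I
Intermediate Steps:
I(f, t) = 9 + √(f + t)
209*I(M(-5), -12) = 209*(9 + √(-5 - 12)) = 209*(9 + √(-17)) = 209*(9 + I*√17) = 1881 + 209*I*√17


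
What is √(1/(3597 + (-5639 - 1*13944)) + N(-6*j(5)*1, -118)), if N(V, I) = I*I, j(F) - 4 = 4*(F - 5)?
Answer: √3558308761118/15986 ≈ 118.00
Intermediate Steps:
j(F) = -16 + 4*F (j(F) = 4 + 4*(F - 5) = 4 + 4*(-5 + F) = 4 + (-20 + 4*F) = -16 + 4*F)
N(V, I) = I²
√(1/(3597 + (-5639 - 1*13944)) + N(-6*j(5)*1, -118)) = √(1/(3597 + (-5639 - 1*13944)) + (-118)²) = √(1/(3597 + (-5639 - 13944)) + 13924) = √(1/(3597 - 19583) + 13924) = √(1/(-15986) + 13924) = √(-1/15986 + 13924) = √(222589063/15986) = √3558308761118/15986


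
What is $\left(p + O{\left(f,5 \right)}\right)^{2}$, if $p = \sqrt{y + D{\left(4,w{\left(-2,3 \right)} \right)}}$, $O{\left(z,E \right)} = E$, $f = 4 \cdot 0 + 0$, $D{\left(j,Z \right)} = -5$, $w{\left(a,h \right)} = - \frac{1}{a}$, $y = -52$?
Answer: $\left(5 + i \sqrt{57}\right)^{2} \approx -32.0 + 75.498 i$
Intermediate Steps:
$f = 0$ ($f = 0 + 0 = 0$)
$p = i \sqrt{57}$ ($p = \sqrt{-52 - 5} = \sqrt{-57} = i \sqrt{57} \approx 7.5498 i$)
$\left(p + O{\left(f,5 \right)}\right)^{2} = \left(i \sqrt{57} + 5\right)^{2} = \left(5 + i \sqrt{57}\right)^{2}$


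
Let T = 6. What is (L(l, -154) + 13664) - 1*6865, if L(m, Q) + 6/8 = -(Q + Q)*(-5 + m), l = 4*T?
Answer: 50601/4 ≈ 12650.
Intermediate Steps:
l = 24 (l = 4*6 = 24)
L(m, Q) = -¾ - 2*Q*(-5 + m) (L(m, Q) = -¾ - (Q + Q)*(-5 + m) = -¾ - 2*Q*(-5 + m))
(L(l, -154) + 13664) - 1*6865 = ((-¾ + 10*(-154) - 2*(-154)*24) + 13664) - 1*6865 = ((-¾ - 1540 + 7392) + 13664) - 6865 = (23405/4 + 13664) - 6865 = 78061/4 - 6865 = 50601/4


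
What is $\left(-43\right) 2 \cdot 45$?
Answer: $-3870$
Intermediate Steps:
$\left(-43\right) 2 \cdot 45 = \left(-86\right) 45 = -3870$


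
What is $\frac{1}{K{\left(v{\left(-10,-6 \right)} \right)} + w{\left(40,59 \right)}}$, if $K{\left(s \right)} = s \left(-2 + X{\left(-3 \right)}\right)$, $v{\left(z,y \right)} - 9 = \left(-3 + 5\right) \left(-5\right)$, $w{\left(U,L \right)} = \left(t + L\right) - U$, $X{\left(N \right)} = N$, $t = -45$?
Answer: $- \frac{1}{21} \approx -0.047619$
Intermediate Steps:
$w{\left(U,L \right)} = -45 + L - U$ ($w{\left(U,L \right)} = \left(-45 + L\right) - U = -45 + L - U$)
$v{\left(z,y \right)} = -1$ ($v{\left(z,y \right)} = 9 + \left(-3 + 5\right) \left(-5\right) = 9 + 2 \left(-5\right) = 9 - 10 = -1$)
$K{\left(s \right)} = - 5 s$ ($K{\left(s \right)} = s \left(-2 - 3\right) = s \left(-5\right) = - 5 s$)
$\frac{1}{K{\left(v{\left(-10,-6 \right)} \right)} + w{\left(40,59 \right)}} = \frac{1}{\left(-5\right) \left(-1\right) - 26} = \frac{1}{5 - 26} = \frac{1}{-21} = - \frac{1}{21}$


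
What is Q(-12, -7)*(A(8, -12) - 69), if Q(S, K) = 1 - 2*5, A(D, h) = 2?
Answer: 603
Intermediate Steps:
Q(S, K) = -9 (Q(S, K) = 1 - 10 = -9)
Q(-12, -7)*(A(8, -12) - 69) = -9*(2 - 69) = -9*(-67) = 603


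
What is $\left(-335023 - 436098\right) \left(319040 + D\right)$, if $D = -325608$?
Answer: $5064722728$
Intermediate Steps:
$\left(-335023 - 436098\right) \left(319040 + D\right) = \left(-335023 - 436098\right) \left(319040 - 325608\right) = \left(-771121\right) \left(-6568\right) = 5064722728$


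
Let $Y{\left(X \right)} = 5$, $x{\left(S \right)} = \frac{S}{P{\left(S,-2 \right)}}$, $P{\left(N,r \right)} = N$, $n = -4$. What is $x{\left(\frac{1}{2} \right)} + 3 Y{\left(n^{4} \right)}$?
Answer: $16$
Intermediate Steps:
$x{\left(S \right)} = 1$ ($x{\left(S \right)} = \frac{S}{S} = 1$)
$x{\left(\frac{1}{2} \right)} + 3 Y{\left(n^{4} \right)} = 1 + 3 \cdot 5 = 1 + 15 = 16$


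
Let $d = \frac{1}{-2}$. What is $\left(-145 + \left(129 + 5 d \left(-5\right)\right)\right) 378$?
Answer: $-1323$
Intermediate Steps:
$d = - \frac{1}{2} \approx -0.5$
$\left(-145 + \left(129 + 5 d \left(-5\right)\right)\right) 378 = \left(-145 + \left(129 + 5 \left(- \frac{1}{2}\right) \left(-5\right)\right)\right) 378 = \left(-145 + \left(129 - - \frac{25}{2}\right)\right) 378 = \left(-145 + \left(129 + \frac{25}{2}\right)\right) 378 = \left(-145 + \frac{283}{2}\right) 378 = \left(- \frac{7}{2}\right) 378 = -1323$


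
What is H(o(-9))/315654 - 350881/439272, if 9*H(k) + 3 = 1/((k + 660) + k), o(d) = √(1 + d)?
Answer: (-55378568799*√2 + 9137463845734*I)/(69328981944*(√2 - 165*I)) ≈ -0.79878 - 3.638e-12*I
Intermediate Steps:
H(k) = -⅓ + 1/(9*(660 + 2*k)) (H(k) = -⅓ + 1/(9*((k + 660) + k)) = -⅓ + 1/(9*((660 + k) + k)) = -⅓ + 1/(9*(660 + 2*k)))
H(o(-9))/315654 - 350881/439272 = ((-1979 - 6*√(1 - 9))/(18*(330 + √(1 - 9))))/315654 - 350881/439272 = ((-1979 - 12*I*√2)/(18*(330 + √(-8))))*(1/315654) - 350881*1/439272 = ((-1979 - 12*I*√2)/(18*(330 + 2*I*√2)))*(1/315654) - 350881/439272 = (-1979 - 12*I*√2)/(5681772*(330 + 2*I*√2)) - 350881/439272 = -350881/439272 + (-1979 - 12*I*√2)/(5681772*(330 + 2*I*√2))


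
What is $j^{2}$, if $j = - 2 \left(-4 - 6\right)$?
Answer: $400$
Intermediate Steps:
$j = 20$ ($j = \left(-2\right) \left(-10\right) = 20$)
$j^{2} = 20^{2} = 400$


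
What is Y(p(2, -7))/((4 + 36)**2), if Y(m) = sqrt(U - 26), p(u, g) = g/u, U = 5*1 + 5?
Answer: I/400 ≈ 0.0025*I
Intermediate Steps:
U = 10 (U = 5 + 5 = 10)
Y(m) = 4*I (Y(m) = sqrt(10 - 26) = sqrt(-16) = 4*I)
Y(p(2, -7))/((4 + 36)**2) = (4*I)/((4 + 36)**2) = (4*I)/(40**2) = (4*I)/1600 = (4*I)*(1/1600) = I/400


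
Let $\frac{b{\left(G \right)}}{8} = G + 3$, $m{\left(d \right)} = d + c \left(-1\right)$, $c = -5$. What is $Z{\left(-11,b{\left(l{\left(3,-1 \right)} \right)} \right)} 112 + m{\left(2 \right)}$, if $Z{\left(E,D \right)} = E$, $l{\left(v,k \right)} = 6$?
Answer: $-1225$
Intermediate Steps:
$m{\left(d \right)} = 5 + d$ ($m{\left(d \right)} = d - -5 = d + 5 = 5 + d$)
$b{\left(G \right)} = 24 + 8 G$ ($b{\left(G \right)} = 8 \left(G + 3\right) = 8 \left(3 + G\right) = 24 + 8 G$)
$Z{\left(-11,b{\left(l{\left(3,-1 \right)} \right)} \right)} 112 + m{\left(2 \right)} = \left(-11\right) 112 + \left(5 + 2\right) = -1232 + 7 = -1225$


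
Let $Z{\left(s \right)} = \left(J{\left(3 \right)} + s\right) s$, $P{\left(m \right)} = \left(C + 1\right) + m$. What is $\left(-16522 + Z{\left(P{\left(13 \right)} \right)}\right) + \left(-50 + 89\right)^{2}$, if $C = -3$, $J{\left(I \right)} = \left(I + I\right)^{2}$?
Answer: $-14484$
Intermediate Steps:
$J{\left(I \right)} = 4 I^{2}$ ($J{\left(I \right)} = \left(2 I\right)^{2} = 4 I^{2}$)
$P{\left(m \right)} = -2 + m$ ($P{\left(m \right)} = \left(-3 + 1\right) + m = -2 + m$)
$Z{\left(s \right)} = s \left(36 + s\right)$ ($Z{\left(s \right)} = \left(4 \cdot 3^{2} + s\right) s = \left(4 \cdot 9 + s\right) s = \left(36 + s\right) s = s \left(36 + s\right)$)
$\left(-16522 + Z{\left(P{\left(13 \right)} \right)}\right) + \left(-50 + 89\right)^{2} = \left(-16522 + \left(-2 + 13\right) \left(36 + \left(-2 + 13\right)\right)\right) + \left(-50 + 89\right)^{2} = \left(-16522 + 11 \left(36 + 11\right)\right) + 39^{2} = \left(-16522 + 11 \cdot 47\right) + 1521 = \left(-16522 + 517\right) + 1521 = -16005 + 1521 = -14484$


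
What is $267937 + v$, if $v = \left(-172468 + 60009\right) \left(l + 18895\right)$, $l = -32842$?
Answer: $1568733610$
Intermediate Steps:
$v = 1568465673$ ($v = \left(-172468 + 60009\right) \left(-32842 + 18895\right) = \left(-112459\right) \left(-13947\right) = 1568465673$)
$267937 + v = 267937 + 1568465673 = 1568733610$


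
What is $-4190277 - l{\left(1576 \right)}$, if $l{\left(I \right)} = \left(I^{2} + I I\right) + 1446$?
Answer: $-9159275$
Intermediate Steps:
$l{\left(I \right)} = 1446 + 2 I^{2}$ ($l{\left(I \right)} = \left(I^{2} + I^{2}\right) + 1446 = 2 I^{2} + 1446 = 1446 + 2 I^{2}$)
$-4190277 - l{\left(1576 \right)} = -4190277 - \left(1446 + 2 \cdot 1576^{2}\right) = -4190277 - \left(1446 + 2 \cdot 2483776\right) = -4190277 - \left(1446 + 4967552\right) = -4190277 - 4968998 = -9159275$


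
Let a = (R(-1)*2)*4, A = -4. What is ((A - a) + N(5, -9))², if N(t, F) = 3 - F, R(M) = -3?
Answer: 1024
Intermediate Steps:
a = -24 (a = -3*2*4 = -6*4 = -24)
((A - a) + N(5, -9))² = ((-4 - 1*(-24)) + (3 - 1*(-9)))² = ((-4 + 24) + (3 + 9))² = (20 + 12)² = 32² = 1024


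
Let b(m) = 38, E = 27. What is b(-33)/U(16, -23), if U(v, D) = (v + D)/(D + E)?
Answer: -152/7 ≈ -21.714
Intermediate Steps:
U(v, D) = (D + v)/(27 + D) (U(v, D) = (v + D)/(D + 27) = (D + v)/(27 + D))
b(-33)/U(16, -23) = 38/(((-23 + 16)/(27 - 23))) = 38/((-7/4)) = 38/(((¼)*(-7))) = 38/(-7/4) = 38*(-4/7) = -152/7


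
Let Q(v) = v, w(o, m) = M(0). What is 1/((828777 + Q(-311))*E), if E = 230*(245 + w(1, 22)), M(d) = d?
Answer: 1/46684059100 ≈ 2.1421e-11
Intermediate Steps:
w(o, m) = 0
E = 56350 (E = 230*(245 + 0) = 230*245 = 56350)
1/((828777 + Q(-311))*E) = 1/((828777 - 311)*56350) = (1/56350)/828466 = (1/828466)*(1/56350) = 1/46684059100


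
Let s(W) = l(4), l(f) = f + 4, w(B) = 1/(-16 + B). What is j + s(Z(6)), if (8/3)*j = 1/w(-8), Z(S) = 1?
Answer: -1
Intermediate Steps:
l(f) = 4 + f
s(W) = 8 (s(W) = 4 + 4 = 8)
j = -9 (j = 3/(8*(1/(-16 - 8))) = 3/(8*(1/(-24))) = 3/(8*(-1/24)) = (3/8)*(-24) = -9)
j + s(Z(6)) = -9 + 8 = -1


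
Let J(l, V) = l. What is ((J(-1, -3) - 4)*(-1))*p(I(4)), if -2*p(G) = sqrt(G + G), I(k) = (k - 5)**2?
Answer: -5*sqrt(2)/2 ≈ -3.5355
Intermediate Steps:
I(k) = (-5 + k)**2
p(G) = -sqrt(2)*sqrt(G)/2 (p(G) = -sqrt(G + G)/2 = -sqrt(2)*sqrt(G)/2)
((J(-1, -3) - 4)*(-1))*p(I(4)) = ((-1 - 4)*(-1))*(-sqrt(2)*sqrt((-5 + 4)**2)/2) = (-5*(-1))*(-sqrt(2)*sqrt((-1)**2)/2) = 5*(-sqrt(2)*sqrt(1)/2) = 5*(-1/2*sqrt(2)*1) = 5*(-sqrt(2)/2) = -5*sqrt(2)/2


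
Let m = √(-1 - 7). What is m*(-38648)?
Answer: -77296*I*√2 ≈ -1.0931e+5*I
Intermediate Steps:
m = 2*I*√2 (m = √(-8) = 2*I*√2 ≈ 2.8284*I)
m*(-38648) = (2*I*√2)*(-38648) = -77296*I*√2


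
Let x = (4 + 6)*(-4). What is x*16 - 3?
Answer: -643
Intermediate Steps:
x = -40 (x = 10*(-4) = -40)
x*16 - 3 = -40*16 - 3 = -640 - 3 = -643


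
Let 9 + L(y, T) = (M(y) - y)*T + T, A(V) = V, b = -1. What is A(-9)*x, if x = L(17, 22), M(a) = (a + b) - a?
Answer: 3447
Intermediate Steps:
M(a) = -1 (M(a) = (a - 1) - a = (-1 + a) - a = -1)
L(y, T) = -9 + T + T*(-1 - y) (L(y, T) = -9 + ((-1 - y)*T + T) = -9 + (T*(-1 - y) + T) = -9 + (T + T*(-1 - y)) = -9 + T + T*(-1 - y))
x = -383 (x = -9 - 1*22*17 = -9 - 374 = -383)
A(-9)*x = -9*(-383) = 3447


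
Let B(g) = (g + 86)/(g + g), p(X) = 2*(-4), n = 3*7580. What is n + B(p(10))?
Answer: 181881/8 ≈ 22735.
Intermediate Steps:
n = 22740
p(X) = -8
B(g) = (86 + g)/(2*g) (B(g) = (86 + g)/((2*g)) = (86 + g)*(1/(2*g)) = (86 + g)/(2*g))
n + B(p(10)) = 22740 + (½)*(86 - 8)/(-8) = 22740 + (½)*(-⅛)*78 = 22740 - 39/8 = 181881/8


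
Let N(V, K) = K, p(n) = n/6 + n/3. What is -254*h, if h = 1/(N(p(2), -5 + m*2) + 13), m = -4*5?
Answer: 127/16 ≈ 7.9375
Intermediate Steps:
m = -20
p(n) = n/2 (p(n) = n*(⅙) + n*(⅓) = n/6 + n/3 = n/2)
h = -1/32 (h = 1/((-5 - 20*2) + 13) = 1/((-5 - 40) + 13) = 1/(-45 + 13) = 1/(-32) = -1/32 ≈ -0.031250)
-254*h = -254*(-1/32) = 127/16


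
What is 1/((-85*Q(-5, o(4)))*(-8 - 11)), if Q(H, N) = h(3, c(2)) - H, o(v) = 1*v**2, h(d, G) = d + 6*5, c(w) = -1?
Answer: 1/61370 ≈ 1.6295e-5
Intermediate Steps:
h(d, G) = 30 + d (h(d, G) = d + 30 = 30 + d)
o(v) = v**2
Q(H, N) = 33 - H (Q(H, N) = (30 + 3) - H = 33 - H)
1/((-85*Q(-5, o(4)))*(-8 - 11)) = 1/((-85*(33 - 1*(-5)))*(-8 - 11)) = 1/(-85*(33 + 5)*(-19)) = 1/(-85*38*(-19)) = 1/(-3230*(-19)) = 1/61370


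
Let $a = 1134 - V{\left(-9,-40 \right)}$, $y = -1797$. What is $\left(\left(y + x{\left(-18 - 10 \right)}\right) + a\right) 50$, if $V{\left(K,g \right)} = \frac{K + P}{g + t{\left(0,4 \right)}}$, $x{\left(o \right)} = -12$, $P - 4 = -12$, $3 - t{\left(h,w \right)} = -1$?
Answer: $- \frac{607925}{18} \approx -33774.0$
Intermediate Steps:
$t{\left(h,w \right)} = 4$ ($t{\left(h,w \right)} = 3 - -1 = 3 + 1 = 4$)
$P = -8$ ($P = 4 - 12 = -8$)
$V{\left(K,g \right)} = \frac{-8 + K}{4 + g}$ ($V{\left(K,g \right)} = \frac{K - 8}{g + 4} = \frac{-8 + K}{4 + g}$)
$a = \frac{40807}{36}$ ($a = 1134 - \frac{-8 - 9}{4 - 40} = 1134 - \frac{1}{-36} \left(-17\right) = 1134 - \left(- \frac{1}{36}\right) \left(-17\right) = 1134 - \frac{17}{36} = \frac{40807}{36} \approx 1133.5$)
$\left(\left(y + x{\left(-18 - 10 \right)}\right) + a\right) 50 = \left(\left(-1797 - 12\right) + \frac{40807}{36}\right) 50 = \left(-1809 + \frac{40807}{36}\right) 50 = \left(- \frac{24317}{36}\right) 50 = - \frac{607925}{18}$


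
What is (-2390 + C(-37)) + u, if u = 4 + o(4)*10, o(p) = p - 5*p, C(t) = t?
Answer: -2583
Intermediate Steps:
o(p) = -4*p
u = -156 (u = 4 - 4*4*10 = 4 - 16*10 = 4 - 160 = -156)
(-2390 + C(-37)) + u = (-2390 - 37) - 156 = -2427 - 156 = -2583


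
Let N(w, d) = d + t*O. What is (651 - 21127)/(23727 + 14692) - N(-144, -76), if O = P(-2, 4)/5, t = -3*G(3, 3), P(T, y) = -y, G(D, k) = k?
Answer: 13113756/192095 ≈ 68.267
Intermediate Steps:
t = -9 (t = -3*3 = -9)
O = -⅘ (O = -1*4/5 = -4*⅕ = -⅘ ≈ -0.80000)
N(w, d) = 36/5 + d (N(w, d) = d - 9*(-⅘) = d + 36/5 = 36/5 + d)
(651 - 21127)/(23727 + 14692) - N(-144, -76) = (651 - 21127)/(23727 + 14692) - (36/5 - 76) = -20476/38419 - 1*(-344/5) = -20476*1/38419 + 344/5 = -20476/38419 + 344/5 = 13113756/192095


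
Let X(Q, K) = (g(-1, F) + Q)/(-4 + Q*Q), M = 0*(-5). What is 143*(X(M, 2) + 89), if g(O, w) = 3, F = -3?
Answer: 50479/4 ≈ 12620.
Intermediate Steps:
M = 0
X(Q, K) = (3 + Q)/(-4 + Q**2) (X(Q, K) = (3 + Q)/(-4 + Q*Q) = (3 + Q)/(-4 + Q**2))
143*(X(M, 2) + 89) = 143*((3 + 0)/(-4 + 0**2) + 89) = 143*(3/(-4 + 0) + 89) = 143*(3/(-4) + 89) = 143*(-1/4*3 + 89) = 143*(-3/4 + 89) = 143*(353/4) = 50479/4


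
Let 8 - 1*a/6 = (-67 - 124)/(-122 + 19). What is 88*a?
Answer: 334224/103 ≈ 3244.9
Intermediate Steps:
a = 3798/103 (a = 48 - 6*(-67 - 124)/(-122 + 19) = 48 - (-1146)/(-103) = 48 - (-1146)*(-1)/103 = 48 - 6*191/103 = 48 - 1146/103 = 3798/103 ≈ 36.874)
88*a = 88*(3798/103) = 334224/103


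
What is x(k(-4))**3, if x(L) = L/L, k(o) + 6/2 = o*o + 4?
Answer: 1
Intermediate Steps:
k(o) = 1 + o**2 (k(o) = -3 + (o*o + 4) = -3 + (o**2 + 4) = -3 + (4 + o**2) = 1 + o**2)
x(L) = 1
x(k(-4))**3 = 1**3 = 1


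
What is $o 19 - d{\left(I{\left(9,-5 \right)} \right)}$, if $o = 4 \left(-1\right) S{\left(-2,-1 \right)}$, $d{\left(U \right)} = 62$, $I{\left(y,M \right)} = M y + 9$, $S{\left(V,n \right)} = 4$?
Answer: $-366$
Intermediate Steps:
$I{\left(y,M \right)} = 9 + M y$
$o = -16$ ($o = 4 \left(-1\right) 4 = \left(-4\right) 4 = -16$)
$o 19 - d{\left(I{\left(9,-5 \right)} \right)} = \left(-16\right) 19 - 62 = -304 - 62 = -366$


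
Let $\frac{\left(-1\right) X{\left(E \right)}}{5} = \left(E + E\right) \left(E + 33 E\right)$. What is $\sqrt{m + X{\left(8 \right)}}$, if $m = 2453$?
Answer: $i \sqrt{19307} \approx 138.95 i$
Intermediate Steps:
$X{\left(E \right)} = - 340 E^{2}$ ($X{\left(E \right)} = - 5 \left(E + E\right) \left(E + 33 E\right) = - 5 \cdot 2 E 34 E = - 5 \cdot 68 E^{2} = - 340 E^{2}$)
$\sqrt{m + X{\left(8 \right)}} = \sqrt{2453 - 340 \cdot 8^{2}} = \sqrt{2453 - 21760} = \sqrt{-19307} = i \sqrt{19307}$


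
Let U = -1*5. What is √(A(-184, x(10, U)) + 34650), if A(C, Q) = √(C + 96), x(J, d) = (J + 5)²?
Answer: √(34650 + 2*I*√22) ≈ 186.15 + 0.025*I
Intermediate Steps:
U = -5
x(J, d) = (5 + J)²
A(C, Q) = √(96 + C)
√(A(-184, x(10, U)) + 34650) = √(√(96 - 184) + 34650) = √(√(-88) + 34650) = √(2*I*√22 + 34650) = √(34650 + 2*I*√22)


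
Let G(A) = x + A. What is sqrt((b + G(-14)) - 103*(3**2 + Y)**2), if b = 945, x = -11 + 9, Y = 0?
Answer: I*sqrt(7414) ≈ 86.105*I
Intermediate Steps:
x = -2
G(A) = -2 + A
sqrt((b + G(-14)) - 103*(3**2 + Y)**2) = sqrt((945 + (-2 - 14)) - 103*(3**2 + 0)**2) = sqrt((945 - 16) - 103*(9 + 0)**2) = sqrt(929 - 103*9**2) = sqrt(929 - 103*81) = sqrt(929 - 8343) = sqrt(-7414) = I*sqrt(7414)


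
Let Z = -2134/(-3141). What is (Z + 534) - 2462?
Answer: -6053714/3141 ≈ -1927.3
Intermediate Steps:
Z = 2134/3141 (Z = -2134*(-1/3141) = 2134/3141 ≈ 0.67940)
(Z + 534) - 2462 = (2134/3141 + 534) - 2462 = 1679428/3141 - 2462 = -6053714/3141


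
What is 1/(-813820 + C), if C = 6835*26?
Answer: -1/636110 ≈ -1.5721e-6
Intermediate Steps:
C = 177710
1/(-813820 + C) = 1/(-813820 + 177710) = 1/(-636110) = -1/636110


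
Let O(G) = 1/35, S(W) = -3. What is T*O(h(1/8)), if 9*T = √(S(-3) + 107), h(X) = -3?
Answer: 2*√26/315 ≈ 0.032375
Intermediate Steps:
O(G) = 1/35
T = 2*√26/9 (T = √(-3 + 107)/9 = √104/9 = (2*√26)/9 = 2*√26/9 ≈ 1.1331)
T*O(h(1/8)) = (2*√26/9)*(1/35) = 2*√26/315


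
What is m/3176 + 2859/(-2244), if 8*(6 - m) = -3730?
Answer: -2673485/2375648 ≈ -1.1254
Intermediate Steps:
m = 1889/4 (m = 6 - 1/8*(-3730) = 6 + 1865/4 = 1889/4 ≈ 472.25)
m/3176 + 2859/(-2244) = (1889/4)/3176 + 2859/(-2244) = (1889/4)*(1/3176) + 2859*(-1/2244) = 1889/12704 - 953/748 = -2673485/2375648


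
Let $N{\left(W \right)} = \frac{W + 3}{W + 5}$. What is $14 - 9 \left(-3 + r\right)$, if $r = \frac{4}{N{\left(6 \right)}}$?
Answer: $-3$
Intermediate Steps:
$N{\left(W \right)} = \frac{3 + W}{5 + W}$
$r = \frac{44}{9}$ ($r = \frac{4}{\frac{1}{5 + 6} \left(3 + 6\right)} = \frac{4}{\frac{1}{11} \cdot 9} = \frac{4}{\frac{9}{11}} = 4 \cdot \frac{11}{9} = \frac{44}{9} \approx 4.8889$)
$14 - 9 \left(-3 + r\right) = 14 - 9 \left(-3 + \frac{44}{9}\right) = 14 - 17 = -3$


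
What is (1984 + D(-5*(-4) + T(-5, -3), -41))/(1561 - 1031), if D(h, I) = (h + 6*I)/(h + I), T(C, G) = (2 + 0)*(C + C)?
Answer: 199/53 ≈ 3.7547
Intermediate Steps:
T(C, G) = 4*C (T(C, G) = 2*(2*C) = 4*C)
D(h, I) = (h + 6*I)/(I + h)
(1984 + D(-5*(-4) + T(-5, -3), -41))/(1561 - 1031) = (1984 + ((-5*(-4) + 4*(-5)) + 6*(-41))/(-41 + (-5*(-4) + 4*(-5))))/(1561 - 1031) = (1984 + ((20 - 20) - 246)/(-41 + (20 - 20)))/530 = (1984 + (0 - 246)/(-41 + 0))*(1/530) = (1984 - 246/(-41))*(1/530) = (1984 - 1/41*(-246))*(1/530) = (1984 + 6)*(1/530) = 1990*(1/530) = 199/53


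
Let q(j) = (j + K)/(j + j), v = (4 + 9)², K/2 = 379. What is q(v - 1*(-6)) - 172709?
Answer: -60447217/350 ≈ -1.7271e+5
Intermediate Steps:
K = 758 (K = 2*379 = 758)
v = 169 (v = 13² = 169)
q(j) = (758 + j)/(2*j) (q(j) = (j + 758)/(j + j) = (758 + j)/((2*j)) = (758 + j)*(1/(2*j)) = (758 + j)/(2*j))
q(v - 1*(-6)) - 172709 = (758 + (169 - 1*(-6)))/(2*(169 - 1*(-6))) - 172709 = (758 + (169 + 6))/(2*(169 + 6)) - 172709 = (½)*(758 + 175)/175 - 172709 = (½)*(1/175)*933 - 172709 = 933/350 - 172709 = -60447217/350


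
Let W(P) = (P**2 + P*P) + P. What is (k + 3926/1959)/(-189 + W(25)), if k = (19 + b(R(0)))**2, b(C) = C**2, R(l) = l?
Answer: 711125/2127474 ≈ 0.33426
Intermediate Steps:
W(P) = P + 2*P**2 (W(P) = (P**2 + P**2) + P = 2*P**2 + P = P + 2*P**2)
k = 361 (k = (19 + 0**2)**2 = (19 + 0)**2 = 19**2 = 361)
(k + 3926/1959)/(-189 + W(25)) = (361 + 3926/1959)/(-189 + 25*(1 + 2*25)) = (361 + 3926*(1/1959))/(-189 + 25*(1 + 50)) = (361 + 3926/1959)/(-189 + 25*51) = 711125/(1959*(-189 + 1275)) = (711125/1959)/1086 = (711125/1959)*(1/1086) = 711125/2127474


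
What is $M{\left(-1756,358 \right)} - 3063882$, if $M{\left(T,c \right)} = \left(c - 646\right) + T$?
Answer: $-3065926$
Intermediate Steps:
$M{\left(T,c \right)} = -646 + T + c$ ($M{\left(T,c \right)} = \left(-646 + c\right) + T = -646 + T + c$)
$M{\left(-1756,358 \right)} - 3063882 = \left(-646 - 1756 + 358\right) - 3063882 = -2044 - 3063882 = -3065926$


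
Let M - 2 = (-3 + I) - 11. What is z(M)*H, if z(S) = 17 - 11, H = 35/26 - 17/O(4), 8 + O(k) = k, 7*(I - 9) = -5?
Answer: 873/26 ≈ 33.577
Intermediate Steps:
I = 58/7 (I = 9 + (⅐)*(-5) = 9 - 5/7 = 58/7 ≈ 8.2857)
O(k) = -8 + k
M = -26/7 (M = 2 + ((-3 + 58/7) - 11) = 2 + (37/7 - 11) = 2 - 40/7 = -26/7 ≈ -3.7143)
H = 291/52 (H = 35/26 - 17/(-8 + 4) = 35*(1/26) - 17/(-4) = 35/26 - 17*(-¼) = 35/26 + 17/4 = 291/52 ≈ 5.5962)
z(S) = 6
z(M)*H = 6*(291/52) = 873/26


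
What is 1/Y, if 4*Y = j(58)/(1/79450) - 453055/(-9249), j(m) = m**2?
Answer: 36996/2471978833255 ≈ 1.4966e-8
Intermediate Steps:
Y = 2471978833255/36996 (Y = (58**2/(1/79450) - 453055/(-9249))/4 = (3364/(1/79450) - 453055*(-1/9249))/4 = (3364*79450 + 453055/9249)/4 = (267269800 + 453055/9249)/4 = (1/4)*(2471978833255/9249) = 2471978833255/36996 ≈ 6.6817e+7)
1/Y = 1/(2471978833255/36996) = 36996/2471978833255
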